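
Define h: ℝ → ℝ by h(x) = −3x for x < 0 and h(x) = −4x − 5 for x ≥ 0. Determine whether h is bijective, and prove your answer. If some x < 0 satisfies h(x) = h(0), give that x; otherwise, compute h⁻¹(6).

-2

Both pieces are strictly decreasing (slopes −3 and −4), so each is injective on its own interval.
The left piece maps (−∞, 0) onto (0, ∞); the right piece maps [0, ∞) onto (−∞, −5].
The images leave a gap (0 has no preimage), so h is not surjective, hence not bijective.
Because the two images are disjoint, no x < 0 has h(x) = h(0), so we compute h⁻¹(6): 6 lies in (0, ∞), so solve −3x = 6: x = (6 − 0)/(−3) = −2.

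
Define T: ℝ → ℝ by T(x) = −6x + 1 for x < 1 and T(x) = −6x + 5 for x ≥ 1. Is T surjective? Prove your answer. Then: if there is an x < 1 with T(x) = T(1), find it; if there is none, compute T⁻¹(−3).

1/3

Both pieces are strictly decreasing (slopes −6 and −6), so each is injective on its own interval.
The left piece maps (−∞, 1) onto (−5, ∞); the right piece maps [1, ∞) onto (−∞, −1].
The union (−5, ∞) ∪ (−∞, −1] covers ℝ, so T is surjective.
For the follow-up: the images overlap, so an x < 1 with T(x) = T(1) exists. T(1) = −1; solving −6x + 1 = −1 for x < 1 gives x = (−1 − 1)/(−6) = 1/3.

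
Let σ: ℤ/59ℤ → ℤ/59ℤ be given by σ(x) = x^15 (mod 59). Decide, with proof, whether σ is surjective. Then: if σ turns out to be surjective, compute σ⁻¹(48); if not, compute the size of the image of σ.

3

Since 59 is prime, the nonzero elements of ℤ/59ℤ form a cyclic group of order 58.
As gcd(15, 58) = 1, raising to the 15th power is a bijection on this group: if a^15 ≡ b^15 then (ab^{−1})^15 = 1, and the only element of order dividing gcd(15, 58) = 1 is 1, so a = b.
With σ(0) = 0 this makes σ injective on all of ℤ/59ℤ, hence bijective (finite equal-size domain and codomain). In particular σ is surjective.
Since σ is surjective, we find the preimage of 48. The inverse of x ↦ x^15 on (ℤ/59ℤ)^× is x ↦ x^31, because 15·31 = 465 = 8·58 + 1 ≡ 1 (mod 58) and x^{58} = 1 for x ≠ 0 (Fermat). So σ⁻¹(48) = 48^31 mod 59.
Repeated squaring mod 59: 48^1 ≡ 48, 48^2 ≡ 48² = 2304 ≡ 3, 48^4 ≡ 3² = 9, 48^8 ≡ 9² = 81 ≡ 22, 48^16 ≡ 22² = 484 ≡ 12. Since 31 = 16 + 8 + 4 + 2 + 1, 48^31 ≡ 12·22·9·3·48: 12·22 = 264 ≡ 28, then 28·9 = 252 ≡ 16, then 16·3 = 48, then 48·48 = 2304 ≡ 3. So 48^31 ≡ 3 (mod 59).
Hence σ⁻¹(48) = 3.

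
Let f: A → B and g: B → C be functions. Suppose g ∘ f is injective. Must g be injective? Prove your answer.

No. Take A = {1, 2}, B = {1, 2, 3}, C = {1, 2, 3}, f(a) = a for each a ∈ A, and g(b) = 2 if b ∈ {2, 3} else g(b) = b.
Then g ∘ f = f is injective (A ⊂ B and f is the inclusion), but g(2) = g(3) = 2 with 2 ≠ 3, so g is not injective.

not injective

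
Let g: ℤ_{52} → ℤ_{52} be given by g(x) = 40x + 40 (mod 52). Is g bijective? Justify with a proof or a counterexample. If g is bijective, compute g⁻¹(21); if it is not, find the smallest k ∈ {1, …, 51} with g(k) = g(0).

13

We have gcd(40, 52) = 4 > 1. Taking a = 0 and b = 13: g(0) = 40 and g(13) = 40·13 + 40 = 560 ≡ 40 (mod 52).
So g(0) = g(13) while 0 ≠ 13, so g is not injective, hence not bijective.
Since g is not bijective, we find the least positive k with g(k) = g(0): this means 40k ≡ 0 (mod 52), i.e. 52 ∣ 40k. Since gcd(40, 52) = 4, dividing through by 4 this holds exactly when 13 ∣ 10k, and as gcd(10, 13) = 1, exactly when 13 ∣ k.
The smallest positive such k is 13.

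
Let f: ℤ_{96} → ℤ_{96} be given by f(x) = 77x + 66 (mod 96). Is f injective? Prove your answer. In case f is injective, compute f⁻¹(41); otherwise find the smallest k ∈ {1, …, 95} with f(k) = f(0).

Recall that f is injective if f(s) = f(t) implies s = t.
If f(s) = f(t), then 77s ≡ 77t (mod 96). Because gcd(77, 96) = 1, we may cancel 77 to get s ≡ t (mod 96).
Hence f is injective.
We now compute 77⁻¹ mod 96 explicitly. Euclid's algorithm: 96 = 1·77 + 19, 77 = 4·19 + 1; back-substituting gives 1 = 5·77 − 4·96, so 77⁻¹ ≡ 5 (mod 96).
Since f is injective, we compute f⁻¹(41): solve 77x + 66 ≡ 41 (mod 96), i.e. 77x ≡ 71 (mod 96).
Multiplying by 77⁻¹ = 5 gives x ≡ 5·71 = 355 = 3·96 + 67 ≡ 67 (mod 96).
Check: f(67) = 77·67 + 66 = 5225 = 54·96 + 41 ≡ 41 (mod 96).

67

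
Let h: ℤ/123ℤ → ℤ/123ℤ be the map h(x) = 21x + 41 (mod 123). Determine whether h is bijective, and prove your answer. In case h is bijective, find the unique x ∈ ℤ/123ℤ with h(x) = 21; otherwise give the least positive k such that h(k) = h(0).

41

We have gcd(21, 123) = 3 > 1. Taking s = 0 and t = 41: h(0) = 41 and h(41) = 21·41 + 41 = 902 ≡ 41 (mod 123).
So h(0) = h(41) while 0 ≠ 41, thus h is not injective, hence not bijective.
Since h is not bijective, we find the least positive k with h(k) = h(0): this means 21k ≡ 0 (mod 123), i.e. 123 ∣ 21k. Since gcd(21, 123) = 3, dividing through by 3 this holds exactly when 41 ∣ 7k, and as gcd(7, 41) = 1, exactly when 41 ∣ k.
The smallest positive such k is 41.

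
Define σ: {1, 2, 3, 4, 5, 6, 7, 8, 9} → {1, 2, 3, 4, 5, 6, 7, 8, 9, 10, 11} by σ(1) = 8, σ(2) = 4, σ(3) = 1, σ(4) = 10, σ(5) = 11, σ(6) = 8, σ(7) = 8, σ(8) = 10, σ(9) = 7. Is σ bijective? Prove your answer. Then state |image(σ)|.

6

σ(1) = 8 = σ(6) with 1 ≠ 6, so σ is not injective, hence not bijective.
The image of σ is {1, 4, 7, 8, 10, 11}, which has 6 elements.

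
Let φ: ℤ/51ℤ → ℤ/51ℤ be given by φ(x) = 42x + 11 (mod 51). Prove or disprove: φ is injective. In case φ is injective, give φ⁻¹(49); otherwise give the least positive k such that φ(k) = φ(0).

17

By definition, φ is injective if φ(x_1) = φ(x_2) implies x_1 = x_2.
We have gcd(42, 51) = 3 > 1. Taking x_1 = 0 and x_2 = 17: φ(0) = 11 and φ(17) = 42·17 + 11 = 725 ≡ 11 (mod 51).
So φ(0) = φ(17) while 0 ≠ 17, hence φ is not injective.
Since φ is not injective, we find the least positive k with φ(k) = φ(0): this means 42k ≡ 0 (mod 51), i.e. 51 ∣ 42k. Since gcd(42, 51) = 3, dividing through by 3 this holds exactly when 17 ∣ 14k, and as gcd(14, 17) = 1, exactly when 17 ∣ k.
The smallest positive such k is 17.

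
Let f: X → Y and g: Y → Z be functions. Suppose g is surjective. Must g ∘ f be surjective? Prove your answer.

not surjective

No. Take X = {1}, Y = Z = {1, 2}, f(1) = 1, and g = identity (surjective).
Then (g ∘ f)(1) = 1, and 2 ∈ Z has no preimage under g ∘ f, so g ∘ f is not surjective.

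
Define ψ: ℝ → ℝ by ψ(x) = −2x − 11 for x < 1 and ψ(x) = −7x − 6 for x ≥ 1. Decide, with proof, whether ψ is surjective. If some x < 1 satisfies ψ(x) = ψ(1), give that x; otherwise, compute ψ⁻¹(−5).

Both pieces are strictly decreasing (slopes −2 and −7), so each is injective on its own interval.
The left piece maps (−∞, 1) onto (−13, ∞); the right piece maps [1, ∞) onto (−∞, −13].
These images together cover ℝ, so ψ is surjective.
Because the two images are disjoint, no x < 1 has ψ(x) = ψ(1), so we compute ψ⁻¹(−5): −5 lies in (−13, ∞), so solve −2x − 11 = −5: x = (−5 + 11)/(−2) = −3.

-3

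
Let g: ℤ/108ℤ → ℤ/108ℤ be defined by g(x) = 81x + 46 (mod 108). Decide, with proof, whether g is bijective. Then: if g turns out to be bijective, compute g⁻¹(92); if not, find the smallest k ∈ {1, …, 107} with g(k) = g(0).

We have gcd(81, 108) = 27 > 1. Taking a = 0 and b = 4: g(0) = 46 and g(4) = 81·4 + 46 = 370 ≡ 46 (mod 108).
So g(0) = g(4) while 0 ≠ 4, therefore g is not injective, hence not bijective.
Since g is not bijective, we find the least positive k with g(k) = g(0): this means 81k ≡ 0 (mod 108), i.e. 108 ∣ 81k. Since gcd(81, 108) = 27, dividing through by 27 this holds exactly when 4 ∣ 3k, and as gcd(3, 4) = 1, exactly when 4 ∣ k.
The smallest positive such k is 4.

4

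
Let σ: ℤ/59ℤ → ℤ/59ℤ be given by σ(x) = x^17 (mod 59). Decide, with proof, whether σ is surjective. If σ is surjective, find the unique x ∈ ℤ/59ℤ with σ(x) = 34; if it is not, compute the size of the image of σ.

30

Since 59 is prime, the nonzero elements of ℤ/59ℤ form a cyclic group of order 58.
As gcd(17, 58) = 1, raising to the 17th power is a bijection on this group: if u^17 ≡ v^17 then (uv^{−1})^17 = 1, and the only element of order dividing gcd(17, 58) = 1 is 1, so u = v.
With σ(0) = 0 this makes σ injective on all of ℤ/59ℤ, hence bijective (finite equal-size domain and codomain). In particular σ is surjective.
Since σ is surjective, we find the preimage of 34. The inverse of x ↦ x^17 on (ℤ/59ℤ)^× is x ↦ x^41, because 17·41 = 697 = 12·58 + 1 ≡ 1 (mod 58) and x^{58} = 1 for x ≠ 0 (Fermat). So σ⁻¹(34) = 34^41 mod 59.
Repeated squaring mod 59: 34^1 ≡ 34, 34^2 ≡ 34² = 1156 ≡ 35, 34^4 ≡ 35² = 1225 ≡ 45, 34^8 ≡ 45² = 2025 ≡ 19, 34^16 ≡ 19² = 361 ≡ 7, 34^32 ≡ 7² = 49. Since 41 = 32 + 8 + 1, 34^41 ≡ 49·19·34: 49·19 = 931 ≡ 46, then 46·34 = 1564 ≡ 30. So 34^41 ≡ 30 (mod 59).
Hence σ⁻¹(34) = 30.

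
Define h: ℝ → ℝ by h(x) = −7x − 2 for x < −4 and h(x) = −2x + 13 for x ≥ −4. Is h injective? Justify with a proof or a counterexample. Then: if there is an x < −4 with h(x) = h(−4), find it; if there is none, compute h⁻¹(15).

Both pieces are strictly decreasing (slopes −7 and −2), so each is injective on its own interval.
The left piece maps (−∞, −4) onto (26, ∞); the right piece maps [−4, ∞) onto (−∞, 21].
These images are disjoint, so no value is attained by both pieces. So h is injective.
Because the two images are disjoint, no x < −4 has h(x) = h(−4), so we compute h⁻¹(15): 15 lies in (−∞, 21], so solve −2x + 13 = 15: x = (15 − 13)/(−2) = −1.

-1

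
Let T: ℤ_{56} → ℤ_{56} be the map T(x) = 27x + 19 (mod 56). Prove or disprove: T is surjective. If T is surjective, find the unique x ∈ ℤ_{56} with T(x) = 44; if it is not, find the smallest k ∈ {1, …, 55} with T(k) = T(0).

Recall: T is surjective if every y in the codomain equals T(x) for some x in the domain.
Since gcd(27, 56) = 1, 27 is invertible modulo 56. Euclid's algorithm: 56 = 2·27 + 2, 27 = 13·2 + 1; back-substituting gives 1 = 27·27 − 13·56, so 27⁻¹ ≡ 27 (mod 56).
For any y ∈ ℤ_{56}, x = 27(y − 19) mod 56 satisfies T(x) = 27·27(y − 19) + 19 ≡ y (since 27·27 ≡ 1 mod 56). So every y has a preimage.
Thus T is surjective.
Since T is surjective, we compute T⁻¹(44): solve 27x + 19 ≡ 44 (mod 56), i.e. 27x ≡ 25 (mod 56).
Multiplying by 27⁻¹ = 27 gives x ≡ 27·25 = 675 = 12·56 + 3 ≡ 3 (mod 56).
Check: T(3) = 27·3 + 19 = 100 = 1·56 + 44 ≡ 44 (mod 56).

3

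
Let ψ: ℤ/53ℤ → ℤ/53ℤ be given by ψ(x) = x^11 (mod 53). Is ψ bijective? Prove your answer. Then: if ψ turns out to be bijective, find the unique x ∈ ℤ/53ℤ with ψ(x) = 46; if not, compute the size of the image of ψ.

42

Since 53 is prime, the nonzero elements of ℤ/53ℤ form a cyclic group of order 52.
As gcd(11, 52) = 1, raising to the 11th power is a bijection on this group: if s^11 ≡ t^11 then (st^{−1})^11 = 1, and the only element of order dividing gcd(11, 52) = 1 is 1, so s = t.
With ψ(0) = 0 this makes ψ injective on all of ℤ/53ℤ, hence bijective (finite equal-size domain and codomain). In particular ψ is bijective.
Since ψ is bijective, we find the preimage of 46. The inverse of x ↦ x^11 on (ℤ/53ℤ)^× is x ↦ x^19, because 11·19 = 209 = 4·52 + 1 ≡ 1 (mod 52) and x^{52} = 1 for x ≠ 0 (Fermat). So ψ⁻¹(46) = 46^19 mod 53.
Repeated squaring mod 53: 46^1 ≡ 46, 46^2 ≡ 46² = 2116 ≡ 49, 46^4 ≡ 49² = 2401 ≡ 16, 46^8 ≡ 16² = 256 ≡ 44, 46^16 ≡ 44² = 1936 ≡ 28. Since 19 = 16 + 2 + 1, 46^19 ≡ 28·49·46: 28·49 = 1372 ≡ 47, then 47·46 = 2162 ≡ 42. So 46^19 ≡ 42 (mod 53).
Hence ψ⁻¹(46) = 42.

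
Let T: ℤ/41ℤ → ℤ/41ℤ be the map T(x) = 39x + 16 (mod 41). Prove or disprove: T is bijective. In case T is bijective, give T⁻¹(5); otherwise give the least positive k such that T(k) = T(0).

By definition, T is injective when T(x_1) = T(x_2) forces x_1 = x_2.
Suppose T(x_1) = T(x_2) in ℤ/41ℤ. Then 39x_1 + 16 ≡ 39x_2 + 16 (mod 41), therefore 39(x_1 − x_2) ≡ 0 (mod 41).
Since gcd(39, 41) = 1, 39 is invertible modulo 41, thus x_1 − x_2 ≡ 0 (mod 41), i.e. x_1 = x_2.
We now compute 39⁻¹ mod 41 explicitly. Euclid's algorithm: 41 = 1·39 + 2, 39 = 19·2 + 1; back-substituting gives 1 = 20·39 − 19·41, so 39⁻¹ ≡ 20 (mod 41).
For any y ∈ ℤ/41ℤ, x = 20(y − 16) mod 41 satisfies T(x) = 39·20(y − 16) + 16 ≡ y (since 39·20 ≡ 1 mod 41). So every y has a preimage.
Therefore T is bijective.
Since T is bijective, we compute T⁻¹(5): solve 39x + 16 ≡ 5 (mod 41), i.e. 39x ≡ 30 (mod 41).
Multiplying by 39⁻¹ = 20 gives x ≡ 20·30 = 600 = 14·41 + 26 ≡ 26 (mod 41).
Check: T(26) = 39·26 + 16 = 1030 = 25·41 + 5 ≡ 5 (mod 41).

26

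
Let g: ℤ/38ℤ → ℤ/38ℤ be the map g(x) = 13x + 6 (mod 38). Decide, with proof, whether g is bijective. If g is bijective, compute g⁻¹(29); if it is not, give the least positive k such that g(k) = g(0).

31

By definition, g is injective if g(u) = g(v) implies u = v.
If g(u) = g(v), then 13u ≡ 13v (mod 38). Because gcd(13, 38) = 1, we may cancel 13 to get u ≡ v (mod 38).
We now compute 13⁻¹ mod 38 explicitly. Euclid's algorithm: 38 = 2·13 + 12, 13 = 1·12 + 1; back-substituting gives 1 = 3·13 − 1·38, so 13⁻¹ ≡ 3 (mod 38).
Then y ↦ 3(y − 6) is a two-sided inverse to g, so every y ∈ ℤ/38ℤ has a preimage.
Thus g is bijective.
Since g is bijective, we compute g⁻¹(29): solve 13x + 6 ≡ 29 (mod 38), i.e. 13x ≡ 23 (mod 38).
Multiplying by 13⁻¹ = 3 gives x ≡ 3·23 = 69 = 1·38 + 31 ≡ 31 (mod 38).
Check: g(31) = 13·31 + 6 = 409 = 10·38 + 29 ≡ 29 (mod 38).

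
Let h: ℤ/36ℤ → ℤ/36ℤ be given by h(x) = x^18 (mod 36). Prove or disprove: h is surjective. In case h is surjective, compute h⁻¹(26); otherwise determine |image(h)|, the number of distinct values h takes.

h(2): Repeated squaring mod 36: 2^1 ≡ 2, 2^2 ≡ 2² = 4, 2^4 ≡ 4² = 16, 2^8 ≡ 16² = 256 ≡ 4, 2^16 ≡ 4² = 16. Since 18 = 16 + 2, 2^18 ≡ 16·4: 16·4 = 64 ≡ 28. So 2^18 ≡ 28 (mod 36).
h(4): Repeated squaring mod 36: 4^1 ≡ 4, 4^2 ≡ 4² = 16, 4^4 ≡ 16² = 256 ≡ 4, 4^8 ≡ 4² = 16, 4^16 ≡ 16² = 256 ≡ 4. Since 18 = 16 + 2, 4^18 ≡ 4·16: 4·16 = 64 ≡ 28. So 4^18 ≡ 28 (mod 36).
So h(2) = h(4) = 28 while 2 ≠ 4, hence h is not injective.
A non-injective map from the 36-element set ℤ/36ℤ to itself takes at most 35 distinct values, so it cannot be surjective. Thus h is not surjective.
Since h is not surjective, we determine |image(h)|. Computing x^18 mod 36 for each x (by repeated squaring, reducing mod 36 at every step), the values h(0), h(1), …, h(35) are: 0, 1, 28, 9, 28, 1, 0, 1, 28, 9, 28, 1, 0, 1, 28, 9, 28, 1, 0, 1, 28, 9, 28, 1, 0, 1, 28, 9, 28, 1, 0, 1, 28, 9, 28, 1.
The distinct values are {0, 1, 9, 28}; there are 4 of them.

4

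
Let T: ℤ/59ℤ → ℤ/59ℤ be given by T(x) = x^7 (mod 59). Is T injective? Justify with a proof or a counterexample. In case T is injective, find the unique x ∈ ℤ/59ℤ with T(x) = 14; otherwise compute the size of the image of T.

Since 59 is prime, the nonzero elements of ℤ/59ℤ form a cyclic group of order 58.
As gcd(7, 58) = 1, raising to the 7th power is a bijection on this group: if u^7 ≡ v^7 then (uv^{−1})^7 = 1, and the only element of order dividing gcd(7, 58) = 1 is 1, so u = v.
With T(0) = 0 this makes T injective on all of ℤ/59ℤ, hence bijective (finite equal-size domain and codomain). In particular T is injective.
Since T is injective, we find the preimage of 14. The inverse of x ↦ x^7 on (ℤ/59ℤ)^× is x ↦ x^25, because 7·25 = 175 = 3·58 + 1 ≡ 1 (mod 58) and x^{58} = 1 for x ≠ 0 (Fermat). So T⁻¹(14) = 14^25 mod 59.
Repeated squaring mod 59: 14^1 ≡ 14, 14^2 ≡ 14² = 196 ≡ 19, 14^4 ≡ 19² = 361 ≡ 7, 14^8 ≡ 7² = 49, 14^16 ≡ 49² = 2401 ≡ 41. Since 25 = 16 + 8 + 1, 14^25 ≡ 41·49·14: 41·49 = 2009 ≡ 3, then 3·14 = 42. So 14^25 ≡ 42 (mod 59).
Hence T⁻¹(14) = 42.

42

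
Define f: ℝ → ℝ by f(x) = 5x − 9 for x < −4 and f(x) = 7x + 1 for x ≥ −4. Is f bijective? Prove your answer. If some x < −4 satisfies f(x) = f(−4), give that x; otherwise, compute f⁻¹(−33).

Both pieces are strictly increasing (slopes 5 and 7), so each is injective on its own interval.
The left piece maps (−∞, −4) onto (−∞, −29); the right piece maps [−4, ∞) onto [−27, ∞).
The images leave a gap (−29 has no preimage), so f is not surjective, hence not bijective.
Because the two images are disjoint, no x < −4 has f(x) = f(−4), so we compute f⁻¹(−33): −33 lies in (−∞, −29), so solve 5x − 9 = −33: x = (−33 + 9)/5 = −24/5.

-24/5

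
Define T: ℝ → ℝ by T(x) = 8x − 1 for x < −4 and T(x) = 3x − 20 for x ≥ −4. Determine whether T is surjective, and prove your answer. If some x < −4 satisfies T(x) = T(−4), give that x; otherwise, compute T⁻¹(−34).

-33/8

Both pieces are strictly increasing (slopes 8 and 3), so each is injective on its own interval.
The left piece maps (−∞, −4) onto (−∞, −33); the right piece maps [−4, ∞) onto [−32, ∞).
The union (−∞, −33) ∪ [−32, ∞) omits the interval between −33 and −32; in particular −33 has no preimage. So T is not surjective.
Because the two images are disjoint, no x < −4 has T(x) = T(−4), so we compute T⁻¹(−34): −34 lies in (−∞, −33), so solve 8x − 1 = −34: x = (−34 + 1)/8 = −33/8.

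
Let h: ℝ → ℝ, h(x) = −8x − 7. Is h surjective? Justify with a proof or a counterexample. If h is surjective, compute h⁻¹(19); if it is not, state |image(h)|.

-13/4

For any y ∈ ℝ, x = (y + 7)/(−8) satisfies h(x) = y.
Therefore h is surjective.
Since h is surjective, we compute h⁻¹(19) = (19 + 7)/(−8) = −13/4.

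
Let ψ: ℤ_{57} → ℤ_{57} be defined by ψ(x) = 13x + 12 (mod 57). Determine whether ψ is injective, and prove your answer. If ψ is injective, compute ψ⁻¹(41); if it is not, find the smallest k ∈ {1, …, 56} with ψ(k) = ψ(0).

Suppose ψ(x_1) = ψ(x_2) in ℤ_{57}. Then 13x_1 + 12 ≡ 13x_2 + 12 (mod 57), so 13(x_1 − x_2) ≡ 0 (mod 57).
Since gcd(13, 57) = 1, 13 is invertible modulo 57, hence x_1 − x_2 ≡ 0 (mod 57), i.e. x_1 = x_2.
Therefore ψ is injective.
We now compute 13⁻¹ mod 57 explicitly. Euclid's algorithm: 57 = 4·13 + 5, 13 = 2·5 + 3, 5 = 1·3 + 2, 3 = 1·2 + 1; back-substituting gives 1 = 22·13 − 5·57, so 13⁻¹ ≡ 22 (mod 57).
Since ψ is injective, we find ψ⁻¹(41): we need 13x ≡ 41 − 12 ≡ 29 (mod 57). Using 13⁻¹ = 22: x ≡ 22·29 = 638 = 11·57 + 11, so x = 11.
Check: ψ(11) = 13·11 + 12 = 155 = 2·57 + 41 ≡ 41 (mod 57).

11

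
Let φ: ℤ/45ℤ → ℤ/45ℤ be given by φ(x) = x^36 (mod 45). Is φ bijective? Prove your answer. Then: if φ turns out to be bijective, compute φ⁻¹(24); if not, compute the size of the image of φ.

φ(1) = 1^36 = 1.
φ(2): Repeated squaring mod 45: 2^1 ≡ 2, 2^2 ≡ 2² = 4, 2^4 ≡ 4² = 16, 2^8 ≡ 16² = 256 ≡ 31, 2^16 ≡ 31² = 961 ≡ 16, 2^32 ≡ 16² = 256 ≡ 31. Since 36 = 32 + 4, 2^36 ≡ 31·16: 31·16 = 496 ≡ 1. So 2^36 ≡ 1 (mod 45).
So φ(1) = φ(2) = 1 while 1 ≠ 2, therefore φ is not injective, hence not bijective.
Since φ is not bijective, we determine |image(φ)|. Computing x^36 mod 45 for each x (by repeated squaring, reducing mod 45 at every step), the values φ(0), φ(1), …, φ(44) are: 0, 1, 1, 36, 1, 10, 36, 1, 1, 36, 10, 1, 36, 1, 1, 0, 1, 1, 36, 1, 10, 36, 1, 1, 36, 10, 1, 36, 1, 1, 0, 1, 1, 36, 1, 10, 36, 1, 1, 36, 10, 1, 36, 1, 1.
The distinct values are {0, 1, 10, 36}; there are 4 of them.

4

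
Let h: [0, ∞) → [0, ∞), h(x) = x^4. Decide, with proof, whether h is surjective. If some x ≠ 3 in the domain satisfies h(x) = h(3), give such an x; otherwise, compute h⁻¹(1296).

6

For any y ∈ [0, ∞), x = y^{1/4} ∈ [0, ∞) gives h(x) = y, so h is surjective.
Since x ↦ x^4 is strictly increasing on [0, ∞), it is injective there, so no x ≠ 3 in the domain has h(x) = h(3). We therefore compute h⁻¹(1296) = 1296^{1/4} = 6 (indeed 6^4 = 1296).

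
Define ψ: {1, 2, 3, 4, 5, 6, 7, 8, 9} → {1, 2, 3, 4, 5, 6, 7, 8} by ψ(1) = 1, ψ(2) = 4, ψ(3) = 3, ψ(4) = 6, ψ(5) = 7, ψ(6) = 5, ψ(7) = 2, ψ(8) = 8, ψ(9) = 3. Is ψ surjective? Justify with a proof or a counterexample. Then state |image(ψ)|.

8

Every element of the codomain has a preimage: 1 = ψ(1), 2 = ψ(7), 3 = ψ(3), 4 = ψ(2), 5 = ψ(6), 6 = ψ(4), 7 = ψ(5), 8 = ψ(8).
Therefore ψ is surjective.
The image of ψ is {1, 2, 3, 4, 5, 6, 7, 8}, which has 8 elements.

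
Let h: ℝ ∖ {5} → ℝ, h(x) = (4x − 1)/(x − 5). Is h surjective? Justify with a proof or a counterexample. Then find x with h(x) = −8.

If h(x) = 4, cross-multiplying gives 1(4x − 1) = 4(x − 5), which simplifies to −1 = −20 — false.  So 4 has no preimage and h is not surjective.
Solving h(x) = −8: cross-multiplying gives 4x − 1 = −8(x − 5), which rearranges to 12x = 41, so x = 41/12.

41/12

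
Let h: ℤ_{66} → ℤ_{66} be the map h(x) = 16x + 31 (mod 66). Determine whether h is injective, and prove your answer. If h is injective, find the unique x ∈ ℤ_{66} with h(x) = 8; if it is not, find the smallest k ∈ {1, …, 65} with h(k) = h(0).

We have gcd(16, 66) = 2 > 1. Taking s = 0 and t = 33: h(0) = 31 and h(33) = 16·33 + 31 = 559 ≡ 31 (mod 66).
So h(0) = h(33) while 0 ≠ 33, so h is not injective.
Since h is not injective, we find the least positive k with h(k) = h(0): this means 16k ≡ 0 (mod 66), i.e. 66 ∣ 16k. Since gcd(16, 66) = 2, dividing through by 2 this holds exactly when 33 ∣ 8k, and as gcd(8, 33) = 1, exactly when 33 ∣ k.
The smallest positive such k is 33.

33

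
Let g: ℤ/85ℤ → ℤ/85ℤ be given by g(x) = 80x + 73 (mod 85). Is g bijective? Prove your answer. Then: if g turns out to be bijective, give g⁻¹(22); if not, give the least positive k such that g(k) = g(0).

17

We have gcd(80, 85) = 5 > 1. Taking x_1 = 0 and x_2 = 17: g(0) = 73 and g(17) = 80·17 + 73 = 1433 ≡ 73 (mod 85).
So g(0) = g(17) while 0 ≠ 17, thus g is not injective, hence not bijective.
Since g is not bijective, we find the least positive k with g(k) = g(0): this means 80k ≡ 0 (mod 85), i.e. 85 ∣ 80k. Since gcd(80, 85) = 5, dividing through by 5 this holds exactly when 17 ∣ 16k, and as gcd(16, 17) = 1, exactly when 17 ∣ k.
The smallest positive such k is 17.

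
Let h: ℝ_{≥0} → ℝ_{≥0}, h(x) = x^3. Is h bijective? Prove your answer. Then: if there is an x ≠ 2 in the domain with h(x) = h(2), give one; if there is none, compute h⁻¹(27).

3

On ℝ_{≥0}, x ↦ x^3 is strictly increasing (injective) and for any y ∈ ℝ_{≥0} the 3rd root y^{1/3} lies in ℝ_{≥0} (surjective). So h is bijective.
Since x ↦ x^3 is strictly increasing on ℝ_{≥0}, it is injective there, so no x ≠ 2 in the domain has h(x) = h(2). We therefore compute h⁻¹(27) = 27^{1/3} = 3 (indeed 3^3 = 27).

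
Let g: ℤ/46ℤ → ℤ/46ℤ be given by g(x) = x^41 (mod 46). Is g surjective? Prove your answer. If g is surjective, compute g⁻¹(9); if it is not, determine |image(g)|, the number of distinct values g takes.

Computing x^41 mod 46 for each x (by repeated squaring, reducing mod 46 at every step), the values g(0), g(1), …, g(45) are: 0, 1, 26, 29, 32, 7, 18, 11, 4, 13, 44, 15, 8, 25, 10, 19, 12, 5, 16, 37, 40, 43, 22, 23, 24, 3, 6, 9, 30, 41, 34, 27, 36, 21, 38, 31, 2, 33, 42, 35, 28, 39, 14, 17, 20, 45.
Every element of ℤ/46ℤ appears exactly once in this list, so g is a bijection, and in particular surjective.
Since g is surjective, we read off the preimage of 9 from the same table: g(27) = 9, so g⁻¹(9) = 27.

27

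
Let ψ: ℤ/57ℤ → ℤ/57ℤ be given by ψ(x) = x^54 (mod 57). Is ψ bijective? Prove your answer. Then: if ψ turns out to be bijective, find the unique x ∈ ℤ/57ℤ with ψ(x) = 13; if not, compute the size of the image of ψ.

ψ(1) = 1^54 = 1.
ψ(2): Repeated squaring mod 57: 2^1 ≡ 2, 2^2 ≡ 2² = 4, 2^4 ≡ 4² = 16, 2^8 ≡ 16² = 256 ≡ 28, 2^16 ≡ 28² = 784 ≡ 43, 2^32 ≡ 43² = 1849 ≡ 25. Since 54 = 32 + 16 + 4 + 2, 2^54 ≡ 25·43·16·4: 25·43 = 1075 ≡ 49, then 49·16 = 784 ≡ 43, then 43·4 = 172 ≡ 1. So 2^54 ≡ 1 (mod 57).
So ψ(1) = ψ(2) = 1 while 1 ≠ 2, thus ψ is not injective, hence not bijective.
Since ψ is not bijective, we determine |image(ψ)|. Computing x^54 mod 57 for each x (by repeated squaring, reducing mod 57 at every step), the values ψ(0), ψ(1), …, ψ(56) are: 0, 1, 1, 39, 1, 1, 39, 1, 1, 39, 1, 1, 39, 1, 1, 39, 1, 1, 39, 19, 1, 39, 1, 1, 39, 1, 1, 39, 1, 1, 39, 1, 1, 39, 1, 1, 39, 1, 19, 39, 1, 1, 39, 1, 1, 39, 1, 1, 39, 1, 1, 39, 1, 1, 39, 1, 1.
The distinct values are {0, 1, 19, 39}; there are 4 of them.

4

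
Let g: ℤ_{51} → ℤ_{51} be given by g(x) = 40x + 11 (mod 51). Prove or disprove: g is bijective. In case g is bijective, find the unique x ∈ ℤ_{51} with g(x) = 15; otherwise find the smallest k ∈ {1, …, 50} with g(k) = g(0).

If g(u) = g(v), then 40u ≡ 40v (mod 51). Because gcd(40, 51) = 1, we may cancel 40 to get u ≡ v (mod 51).
We now compute 40⁻¹ mod 51 explicitly. Euclid's algorithm: 51 = 1·40 + 11, 40 = 3·11 + 7, 11 = 1·7 + 4, 7 = 1·4 + 3, 4 = 1·3 + 1; back-substituting gives 1 = 37·40 − 29·51, so 40⁻¹ ≡ 37 (mod 51).
Then y ↦ 37(y − 11) is a two-sided inverse to g, so every y ∈ ℤ_{51} has a preimage.
Thus g is bijective.
Since g is bijective, we find g⁻¹(15): we need 40x ≡ 15 − 11 ≡ 4 (mod 51). Using 40⁻¹ = 37: x ≡ 37·4 = 148 = 2·51 + 46, so x = 46.
Check: g(46) = 40·46 + 11 = 1851 = 36·51 + 15 ≡ 15 (mod 51).

46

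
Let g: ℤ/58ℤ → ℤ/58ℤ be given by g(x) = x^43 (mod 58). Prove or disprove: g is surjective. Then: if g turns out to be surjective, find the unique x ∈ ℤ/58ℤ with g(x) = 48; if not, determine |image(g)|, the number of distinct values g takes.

10

Computing x^43 mod 58 for each x (by repeated squaring, reducing mod 58 at every step), the values g(0), g(1), …, g(57) are: 0, 1, 56, 55, 4, 5, 6, 7, 50, 9, 48, 47, 46, 13, 44, 43, 16, 41, 40, 39, 20, 37, 22, 23, 24, 25, 32, 31, 28, 29, 30, 27, 26, 33, 34, 35, 36, 21, 38, 19, 18, 17, 42, 15, 14, 45, 12, 11, 10, 49, 8, 51, 52, 53, 54, 3, 2, 57.
Every element of ℤ/58ℤ appears exactly once in this list, so g is a bijection, and in particular surjective.
Since g is surjective, we read off the preimage of 48 from the same table: g(10) = 48, so g⁻¹(48) = 10.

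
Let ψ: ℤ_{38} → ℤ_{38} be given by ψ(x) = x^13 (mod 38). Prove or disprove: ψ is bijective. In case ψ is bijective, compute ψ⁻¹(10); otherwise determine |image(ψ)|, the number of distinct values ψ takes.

34

Computing x^13 mod 38 for each x (by repeated squaring, reducing mod 38 at every step), the values ψ(0), ψ(1), …, ψ(37) are: 0, 1, 22, 33, 28, 17, 4, 7, 8, 25, 32, 11, 12, 15, 2, 29, 24, 35, 18, 19, 20, 3, 14, 9, 36, 23, 26, 27, 6, 13, 30, 31, 34, 21, 10, 5, 16, 37.
Every element of ℤ_{38} appears exactly once in this list, so ψ is a bijection, and in particular bijective.
Since ψ is bijective, we read off the preimage of 10 from the same table: ψ(34) = 10, so ψ⁻¹(10) = 34.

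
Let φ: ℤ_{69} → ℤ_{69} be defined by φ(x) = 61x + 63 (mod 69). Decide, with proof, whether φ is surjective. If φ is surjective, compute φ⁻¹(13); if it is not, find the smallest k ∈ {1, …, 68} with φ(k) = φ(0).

By definition, surjectivity means every element of the codomain has a preimage under φ.
Since gcd(61, 69) = 1, 61 is invertible modulo 69. Euclid's algorithm: 69 = 1·61 + 8, 61 = 7·8 + 5, 8 = 1·5 + 3, 5 = 1·3 + 2, 3 = 1·2 + 1; back-substituting gives 1 = 43·61 − 38·69, so 61⁻¹ ≡ 43 (mod 69).
Then y ↦ 43(y − 63) is a two-sided inverse to φ, so every y ∈ ℤ_{69} has a preimage.
Thus φ is surjective.
Since φ is surjective, we find φ⁻¹(13): we need 61x ≡ 13 − 63 ≡ 19 (mod 69). Using 61⁻¹ = 43: x ≡ 43·19 = 817 = 11·69 + 58, so x = 58.
Check: φ(58) = 61·58 + 63 = 3601 = 52·69 + 13 ≡ 13 (mod 69).

58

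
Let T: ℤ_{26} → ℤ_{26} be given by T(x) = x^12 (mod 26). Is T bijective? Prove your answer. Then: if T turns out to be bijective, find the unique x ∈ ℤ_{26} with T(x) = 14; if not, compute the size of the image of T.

4

T(1) = 1^12 = 1.
T(3): Repeated squaring mod 26: 3^1 ≡ 3, 3^2 ≡ 3² = 9, 3^4 ≡ 9² = 81 ≡ 3, 3^8 ≡ 3² = 9. Since 12 = 8 + 4, 3^12 ≡ 9·3: 9·3 = 27 ≡ 1. So 3^12 ≡ 1 (mod 26).
So T(1) = T(3) = 1 while 1 ≠ 3, therefore T is not injective, hence not bijective.
Since T is not bijective, we determine |image(T)|. Computing x^12 mod 26 for each x (by repeated squaring, reducing mod 26 at every step), the values T(0), T(1), …, T(25) are: 0, 1, 14, 1, 14, 1, 14, 1, 14, 1, 14, 1, 14, 13, 14, 1, 14, 1, 14, 1, 14, 1, 14, 1, 14, 1.
The distinct values are {0, 1, 13, 14}; there are 4 of them.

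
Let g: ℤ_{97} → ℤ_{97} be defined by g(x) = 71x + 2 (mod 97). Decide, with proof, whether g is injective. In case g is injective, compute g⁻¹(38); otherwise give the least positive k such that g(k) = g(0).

Recall that injectivity means: for all u, v in the domain, g(u) = g(v) implies u = v.
Suppose g(u) = g(v) in ℤ_{97}. Then 71u + 2 ≡ 71v + 2 (mod 97), therefore 71(u − v) ≡ 0 (mod 97).
Since gcd(71, 97) = 1, 71 is invertible modulo 97, therefore u − v ≡ 0 (mod 97), i.e. u = v.
Hence g is injective.
We now compute 71⁻¹ mod 97 explicitly. Euclid's algorithm: 97 = 1·71 + 26, 71 = 2·26 + 19, 26 = 1·19 + 7, 19 = 2·7 + 5, 7 = 1·5 + 2, 5 = 2·2 + 1; back-substituting gives 1 = 41·71 − 30·97, so 71⁻¹ ≡ 41 (mod 97).
Since g is injective, we compute g⁻¹(38): solve 71x + 2 ≡ 38 (mod 97), i.e. 71x ≡ 36 (mod 97).
Multiplying by 71⁻¹ = 41 gives x ≡ 41·36 = 1476 = 15·97 + 21 ≡ 21 (mod 97).
Check: g(21) = 71·21 + 2 = 1493 = 15·97 + 38 ≡ 38 (mod 97).

21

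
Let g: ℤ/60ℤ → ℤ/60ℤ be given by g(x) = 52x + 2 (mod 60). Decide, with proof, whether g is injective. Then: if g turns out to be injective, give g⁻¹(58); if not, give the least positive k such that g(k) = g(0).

15

We have gcd(52, 60) = 4 > 1. Taking a = 0 and b = 15: g(0) = 2 and g(15) = 52·15 + 2 = 782 ≡ 2 (mod 60).
So g(0) = g(15) while 0 ≠ 15, so g is not injective.
Since g is not injective, we find the least positive k with g(k) = g(0): this means 52k ≡ 0 (mod 60), i.e. 60 ∣ 52k. Since gcd(52, 60) = 4, dividing through by 4 this holds exactly when 15 ∣ 13k, and as gcd(13, 15) = 1, exactly when 15 ∣ k.
The smallest positive such k is 15.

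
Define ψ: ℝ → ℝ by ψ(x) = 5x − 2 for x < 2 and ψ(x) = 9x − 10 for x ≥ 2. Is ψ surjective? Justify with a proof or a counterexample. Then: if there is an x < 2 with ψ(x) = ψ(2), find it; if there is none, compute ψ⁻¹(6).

8/5

Both pieces are strictly increasing (slopes 5 and 9), so each is injective on its own interval.
The left piece maps (−∞, 2) onto (−∞, 8); the right piece maps [2, ∞) onto [8, ∞).
These images together cover ℝ, so ψ is surjective.
Because the two images are disjoint, no x < 2 has ψ(x) = ψ(2), so we compute ψ⁻¹(6): 6 lies in (−∞, 8), so solve 5x − 2 = 6: x = (6 + 2)/5 = 8/5.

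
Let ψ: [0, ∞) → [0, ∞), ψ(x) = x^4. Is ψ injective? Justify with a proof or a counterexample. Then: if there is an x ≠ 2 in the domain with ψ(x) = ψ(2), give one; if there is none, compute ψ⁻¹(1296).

6

On [0, ∞), x ↦ x^4 is strictly increasing, so ψ(s) = ψ(t) forces s = t. Therefore ψ is injective.
Since x ↦ x^4 is strictly increasing on [0, ∞), it is injective there, so no x ≠ 2 in the domain has ψ(x) = ψ(2). We therefore compute ψ⁻¹(1296) = 1296^{1/4} = 6 (indeed 6^4 = 1296).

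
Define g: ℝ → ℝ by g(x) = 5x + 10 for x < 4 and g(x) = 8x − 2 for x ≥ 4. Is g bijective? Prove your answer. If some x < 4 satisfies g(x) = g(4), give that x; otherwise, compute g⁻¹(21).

11/5

Both pieces are strictly increasing (slopes 5 and 8), so each is injective on its own interval.
The left piece maps (−∞, 4) onto (−∞, 30); the right piece maps [4, ∞) onto [30, ∞).
Since 30 = 30, the images partition ℝ: g is injective and surjective, hence bijective.
Because the two images are disjoint, no x < 4 has g(x) = g(4), so we compute g⁻¹(21): 21 lies in (−∞, 30), so solve 5x + 10 = 21: x = (21 − 10)/5 = 11/5.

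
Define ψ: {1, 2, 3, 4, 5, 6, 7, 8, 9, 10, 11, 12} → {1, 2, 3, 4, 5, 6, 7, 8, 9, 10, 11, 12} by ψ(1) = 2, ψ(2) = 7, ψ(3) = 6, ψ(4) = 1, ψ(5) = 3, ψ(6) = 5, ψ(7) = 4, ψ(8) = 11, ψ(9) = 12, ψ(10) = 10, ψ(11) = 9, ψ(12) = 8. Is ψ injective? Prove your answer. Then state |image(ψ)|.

The values ψ(1), …, ψ(12) are 2, 7, 6, 1, 3, 5, 4, 11, 12, 10, 9, 8 — all distinct.
So ψ(x_1) = ψ(x_2) only when x_1 = x_2, and ψ is injective.
The image of ψ is {1, 2, 3, 4, 5, 6, 7, 8, 9, 10, 11, 12}, which has 12 elements.

12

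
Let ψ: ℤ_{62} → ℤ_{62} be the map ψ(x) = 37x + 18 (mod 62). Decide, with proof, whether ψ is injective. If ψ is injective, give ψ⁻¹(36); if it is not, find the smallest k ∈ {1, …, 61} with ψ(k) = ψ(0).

34

Recall: ψ is injective if ψ(a) = ψ(b) implies a = b.
Suppose ψ(a) = ψ(b) in ℤ_{62}. Then 37a + 18 ≡ 37b + 18 (mod 62), therefore 37(a − b) ≡ 0 (mod 62).
Since gcd(37, 62) = 1, 37 is invertible modulo 62, hence a − b ≡ 0 (mod 62), i.e. a = b.
Thus ψ is injective.
We now compute 37⁻¹ mod 62 explicitly. Euclid's algorithm: 62 = 1·37 + 25, 37 = 1·25 + 12, 25 = 2·12 + 1; back-substituting gives 1 = 57·37 − 34·62, so 37⁻¹ ≡ 57 (mod 62).
Since ψ is injective, we compute ψ⁻¹(36): solve 37x + 18 ≡ 36 (mod 62), i.e. 37x ≡ 18 (mod 62).
Multiplying by 37⁻¹ = 57 gives x ≡ 57·18 = 1026 = 16·62 + 34 ≡ 34 (mod 62).
Check: ψ(34) = 37·34 + 18 = 1276 = 20·62 + 36 ≡ 36 (mod 62).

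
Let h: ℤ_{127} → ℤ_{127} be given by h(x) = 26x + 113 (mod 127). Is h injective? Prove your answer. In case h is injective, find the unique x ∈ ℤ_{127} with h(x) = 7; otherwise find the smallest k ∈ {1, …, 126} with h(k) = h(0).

35

If h(x_1) = h(x_2), then 26x_1 ≡ 26x_2 (mod 127). Because gcd(26, 127) = 1, we may cancel 26 to get x_1 ≡ x_2 (mod 127).
So h is injective.
We now compute 26⁻¹ mod 127 explicitly. Euclid's algorithm: 127 = 4·26 + 23, 26 = 1·23 + 3, 23 = 7·3 + 2, 3 = 1·2 + 1; back-substituting gives 1 = 44·26 − 9·127, so 26⁻¹ ≡ 44 (mod 127).
Since h is injective, we compute h⁻¹(7): solve 26x + 113 ≡ 7 (mod 127), i.e. 26x ≡ 21 (mod 127).
Multiplying by 26⁻¹ = 44 gives x ≡ 44·21 = 924 = 7·127 + 35 ≡ 35 (mod 127).
Check: h(35) = 26·35 + 113 = 1023 = 8·127 + 7 ≡ 7 (mod 127).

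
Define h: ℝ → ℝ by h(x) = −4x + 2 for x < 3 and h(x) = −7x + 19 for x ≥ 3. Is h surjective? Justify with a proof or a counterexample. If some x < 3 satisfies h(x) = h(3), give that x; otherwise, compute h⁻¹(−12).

Both pieces are strictly decreasing (slopes −4 and −7), so each is injective on its own interval.
The left piece maps (−∞, 3) onto (−10, ∞); the right piece maps [3, ∞) onto (−∞, −2].
The union (−10, ∞) ∪ (−∞, −2] covers ℝ, so h is surjective.
For the follow-up: the images overlap, so an x < 3 with h(x) = h(3) exists. h(3) = −2; solving −4x + 2 = −2 for x < 3 gives x = (−2 − 2)/(−4) = 1.

1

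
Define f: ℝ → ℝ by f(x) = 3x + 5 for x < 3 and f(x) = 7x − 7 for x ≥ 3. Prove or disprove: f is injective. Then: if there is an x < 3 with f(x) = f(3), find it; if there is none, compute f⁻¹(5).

0

Both pieces are strictly increasing (slopes 3 and 7), so each is injective on its own interval.
The left piece maps (−∞, 3) onto (−∞, 14); the right piece maps [3, ∞) onto [14, ∞).
These images are disjoint, so no value is attained by both pieces. Therefore f is injective.
Because the two images are disjoint, no x < 3 has f(x) = f(3), so we compute f⁻¹(5): 5 lies in (−∞, 14), so solve 3x + 5 = 5: x = (5 − 5)/3 = 0.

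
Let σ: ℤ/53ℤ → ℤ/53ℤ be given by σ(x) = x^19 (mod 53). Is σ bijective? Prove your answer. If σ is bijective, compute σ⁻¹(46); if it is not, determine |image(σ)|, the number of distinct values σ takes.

Since 53 is prime, the nonzero elements of ℤ/53ℤ form a cyclic group of order 52.
As gcd(19, 52) = 1, raising to the 19th power is a bijection on this group: if s^19 ≡ t^19 then (st^{−1})^19 = 1, and the only element of order dividing gcd(19, 52) = 1 is 1, so s = t.
With σ(0) = 0 this makes σ injective on all of ℤ/53ℤ, hence bijective (finite equal-size domain and codomain). In particular σ is bijective.
Since σ is bijective, we find the preimage of 46. The inverse of x ↦ x^19 on (ℤ/53ℤ)^× is x ↦ x^11, because 19·11 = 209 = 4·52 + 1 ≡ 1 (mod 52) and x^{52} = 1 for x ≠ 0 (Fermat). So σ⁻¹(46) = 46^11 mod 53.
Repeated squaring mod 53: 46^1 ≡ 46, 46^2 ≡ 46² = 2116 ≡ 49, 46^4 ≡ 49² = 2401 ≡ 16, 46^8 ≡ 16² = 256 ≡ 44. Since 11 = 8 + 2 + 1, 46^11 ≡ 44·49·46: 44·49 = 2156 ≡ 36, then 36·46 = 1656 ≡ 13. So 46^11 ≡ 13 (mod 53).
Hence σ⁻¹(46) = 13.

13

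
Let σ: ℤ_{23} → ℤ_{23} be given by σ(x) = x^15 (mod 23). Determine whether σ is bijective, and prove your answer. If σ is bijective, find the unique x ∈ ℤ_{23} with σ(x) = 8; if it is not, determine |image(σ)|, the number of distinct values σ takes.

6

Since 23 is prime, the nonzero elements of ℤ_{23} form a cyclic group of order 22.
As gcd(15, 22) = 1, raising to the 15th power is a bijection on this group: if s^15 ≡ t^15 then (st^{−1})^15 = 1, and the only element of order dividing gcd(15, 22) = 1 is 1, so s = t.
With σ(0) = 0 this makes σ injective on all of ℤ_{23}, hence bijective (finite equal-size domain and codomain). In particular σ is bijective.
Since σ is bijective, we find the preimage of 8. The inverse of x ↦ x^15 on (ℤ_{23})^× is x ↦ x^3, because 15·3 = 45 = 2·22 + 1 ≡ 1 (mod 22) and x^{22} = 1 for x ≠ 0 (Fermat). So σ⁻¹(8) = 8^3 mod 23.
Repeated squaring mod 23: 8^1 ≡ 8, 8^2 ≡ 8² = 64 ≡ 18. Since 3 = 2 + 1, 8^3 ≡ 18·8: 18·8 = 144 ≡ 6. So 8^3 ≡ 6 (mod 23).
Hence σ⁻¹(8) = 6.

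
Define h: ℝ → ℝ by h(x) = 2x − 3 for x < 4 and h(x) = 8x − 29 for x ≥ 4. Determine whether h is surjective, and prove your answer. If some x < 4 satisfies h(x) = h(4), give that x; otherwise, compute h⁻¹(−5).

3

Both pieces are strictly increasing (slopes 2 and 8), so each is injective on its own interval.
The left piece maps (−∞, 4) onto (−∞, 5); the right piece maps [4, ∞) onto [3, ∞).
The union (−∞, 5) ∪ [3, ∞) covers ℝ, so h is surjective.
For the follow-up: the images overlap, so an x < 4 with h(x) = h(4) exists. h(4) = 3; solving 2x − 3 = 3 for x < 4 gives x = (3 + 3)/2 = 3.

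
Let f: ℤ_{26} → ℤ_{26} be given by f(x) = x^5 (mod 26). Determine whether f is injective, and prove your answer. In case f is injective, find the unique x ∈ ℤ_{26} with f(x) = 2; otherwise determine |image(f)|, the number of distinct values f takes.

6

Computing x^5 mod 26 for each x (by repeated squaring, reducing mod 26 at every step), the values f(0), f(1), …, f(25) are: 0, 1, 6, 9, 10, 5, 2, 11, 8, 3, 4, 7, 12, 13, 14, 19, 22, 23, 18, 15, 24, 21, 16, 17, 20, 25.
Every element of ℤ_{26} appears exactly once in this list, so f is a bijection, and in particular injective.
Since f is injective, we read off the preimage of 2 from the same table: f(6) = 2, so f⁻¹(2) = 6.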